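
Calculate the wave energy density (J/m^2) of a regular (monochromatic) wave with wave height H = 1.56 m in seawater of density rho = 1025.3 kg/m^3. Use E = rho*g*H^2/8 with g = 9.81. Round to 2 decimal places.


E = (1/8) * rho * g * H^2
E = (1/8) * 1025.3 * 9.81 * 1.56^2
E = 0.125 * 1025.3 * 9.81 * 2.4336
E = 3059.70 J/m^2

3059.70


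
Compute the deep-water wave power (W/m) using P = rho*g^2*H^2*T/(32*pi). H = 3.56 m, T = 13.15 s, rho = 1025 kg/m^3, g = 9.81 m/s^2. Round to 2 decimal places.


P = rho * g^2 * H^2 * T / (32 * pi)
P = 1025 * 9.81^2 * 3.56^2 * 13.15 / (32 * pi)
P = 1025 * 96.2361 * 12.6736 * 13.15 / 100.53096
P = 163526.36 W/m

163526.36


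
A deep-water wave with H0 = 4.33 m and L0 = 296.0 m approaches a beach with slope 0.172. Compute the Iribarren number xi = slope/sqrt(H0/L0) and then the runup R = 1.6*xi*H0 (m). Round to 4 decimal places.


xi = slope / sqrt(H0/L0)
H0/L0 = 4.33/296.0 = 0.014628
sqrt(0.014628) = 0.120948
xi = 0.172 / 0.120948 = 1.422101
R = 1.6 * xi * H0 = 1.6 * 1.422101 * 4.33
R = 9.8523 m

9.8523


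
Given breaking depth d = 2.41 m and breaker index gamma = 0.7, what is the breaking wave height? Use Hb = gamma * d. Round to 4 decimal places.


Hb = gamma * d
Hb = 0.7 * 2.41
Hb = 1.6870 m

1.6870


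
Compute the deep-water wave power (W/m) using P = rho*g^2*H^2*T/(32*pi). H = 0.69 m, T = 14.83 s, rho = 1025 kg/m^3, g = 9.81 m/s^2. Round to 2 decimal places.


P = rho * g^2 * H^2 * T / (32 * pi)
P = 1025 * 9.81^2 * 0.69^2 * 14.83 / (32 * pi)
P = 1025 * 96.2361 * 0.4761 * 14.83 / 100.53096
P = 6927.90 W/m

6927.90


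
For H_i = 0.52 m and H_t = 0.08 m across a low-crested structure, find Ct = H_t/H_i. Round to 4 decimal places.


Ct = H_t / H_i
Ct = 0.08 / 0.52
Ct = 0.1538

0.1538


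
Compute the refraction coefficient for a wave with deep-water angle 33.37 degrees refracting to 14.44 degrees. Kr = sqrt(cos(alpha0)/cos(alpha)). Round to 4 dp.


Kr = sqrt(cos(alpha0) / cos(alpha))
cos(33.37) = 0.835136
cos(14.44) = 0.968409
Kr = sqrt(0.835136 / 0.968409)
Kr = sqrt(0.862379)
Kr = 0.9286

0.9286


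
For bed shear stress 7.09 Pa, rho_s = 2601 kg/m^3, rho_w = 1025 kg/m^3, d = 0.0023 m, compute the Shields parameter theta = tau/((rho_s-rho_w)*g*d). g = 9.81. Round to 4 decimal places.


theta = tau / ((rho_s - rho_w) * g * d)
rho_s - rho_w = 2601 - 1025 = 1576
Denominator = 1576 * 9.81 * 0.0023 = 35.559288
theta = 7.09 / 35.559288
theta = 0.1994

0.1994


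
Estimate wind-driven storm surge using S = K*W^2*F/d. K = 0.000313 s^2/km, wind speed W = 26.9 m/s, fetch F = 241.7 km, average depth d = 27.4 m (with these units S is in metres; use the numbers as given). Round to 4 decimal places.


S = K * W^2 * F / d
W^2 = 26.9^2 = 723.61
S = 0.000313 * 723.61 * 241.7 / 27.4
Numerator = 0.000313 * 723.61 * 241.7 = 54.742616
S = 54.742616 / 27.4 = 1.9979 m

1.9979


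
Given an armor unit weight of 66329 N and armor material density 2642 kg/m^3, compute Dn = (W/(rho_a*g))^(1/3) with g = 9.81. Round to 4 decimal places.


V = W / (rho_a * g)
V = 66329 / (2642 * 9.81)
V = 66329 / 25918.02
V = 2.559185 m^3
Dn = V^(1/3) = 2.559185^(1/3)
Dn = 1.3678 m

1.3678


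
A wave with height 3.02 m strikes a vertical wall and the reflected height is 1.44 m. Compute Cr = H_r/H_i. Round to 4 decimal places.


Cr = H_r / H_i
Cr = 1.44 / 3.02
Cr = 0.4768

0.4768


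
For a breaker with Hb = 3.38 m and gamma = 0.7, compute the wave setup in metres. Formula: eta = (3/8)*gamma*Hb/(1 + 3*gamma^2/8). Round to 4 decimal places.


eta = (3/8) * gamma * Hb / (1 + 3*gamma^2/8)
Numerator = (3/8) * 0.7 * 3.38 = 0.887250
Denominator = 1 + 3*0.7^2/8 = 1 + 0.183750 = 1.183750
eta = 0.887250 / 1.183750
eta = 0.7495 m

0.7495


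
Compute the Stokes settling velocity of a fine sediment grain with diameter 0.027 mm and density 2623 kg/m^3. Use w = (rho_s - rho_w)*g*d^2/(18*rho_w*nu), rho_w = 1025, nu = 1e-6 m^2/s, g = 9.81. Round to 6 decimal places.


w = (rho_s - rho_w) * g * d^2 / (18 * rho_w * nu)
d = 0.027 mm = 0.000027 m
rho_s - rho_w = 2623 - 1025 = 1598
Numerator = 1598 * 9.81 * (0.000027)^2 = 0.000011428081
Denominator = 18 * 1025 * 1e-6 = 0.018450
w = 0.000619 m/s

0.000619


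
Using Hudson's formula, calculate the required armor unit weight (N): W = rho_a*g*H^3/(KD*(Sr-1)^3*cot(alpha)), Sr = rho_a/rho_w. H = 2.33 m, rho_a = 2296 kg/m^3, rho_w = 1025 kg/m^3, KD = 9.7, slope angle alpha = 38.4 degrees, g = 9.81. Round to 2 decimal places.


Sr = rho_a / rho_w = 2296 / 1025 = 2.240000
(Sr - 1) = 1.240000
(Sr - 1)^3 = 1.906624
cot(38.4) = 1 / tan(38.4) = 1 / 0.792590 = 1.261686
Numerator = 2296 * 9.81 * 2.33^3 = 284910.6307
Denominator = 9.7 * 1.906624 * 1.261686 = 23.333940
W = 284910.6307 / 23.333940
W = 12210.14 N

12210.14


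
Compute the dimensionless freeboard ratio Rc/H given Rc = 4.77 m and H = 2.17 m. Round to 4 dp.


Relative freeboard = Rc / H
= 4.77 / 2.17
= 2.1982

2.1982


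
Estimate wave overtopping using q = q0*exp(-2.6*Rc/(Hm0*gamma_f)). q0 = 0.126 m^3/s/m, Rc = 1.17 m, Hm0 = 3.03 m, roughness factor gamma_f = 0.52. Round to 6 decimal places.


q = q0 * exp(-2.6 * Rc / (Hm0 * gamma_f))
Exponent = -2.6 * 1.17 / (3.03 * 0.52)
= -2.6 * 1.17 / 1.5756
= -1.930693
exp(-1.930693) = 0.145048
q = 0.126 * 0.145048
q = 0.018276 m^3/s/m

0.018276


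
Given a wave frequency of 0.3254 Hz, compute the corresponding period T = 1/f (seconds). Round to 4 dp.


T = 1 / f
T = 1 / 0.3254
T = 3.0731 s

3.0731


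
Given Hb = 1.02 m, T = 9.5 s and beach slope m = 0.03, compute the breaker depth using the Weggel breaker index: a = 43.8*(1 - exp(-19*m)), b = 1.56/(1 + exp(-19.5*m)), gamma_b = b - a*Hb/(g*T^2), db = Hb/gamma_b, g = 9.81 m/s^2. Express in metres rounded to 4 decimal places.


a = 43.8 * (1 - exp(-19 * m))
exp(-19 * 0.03) = exp(-0.5700) = 0.565525
a = 43.8 * (1 - 0.565525) = 19.029986
b = 1.56 / (1 + exp(-19.5 * m))
exp(-19.5 * 0.03) = exp(-0.5850) = 0.557106
b = 1.56 / (1 + 0.557106) = 1.001859
Hb / (g * T^2) = 1.02 / (9.81 * 9.5^2) = 1.02 / 885.3525 = 0.00115208
gamma_b = b - a * Hb/(g*T^2) = 1.001859 - 19.029986 * 0.00115208 = 0.979935
db = Hb / gamma_b = 1.02 / 0.979935
db = 1.0409 m

1.0409


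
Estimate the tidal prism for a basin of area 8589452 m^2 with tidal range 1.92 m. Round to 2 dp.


Tidal prism = Area * Tidal range
P = 8589452 * 1.92
P = 16491747.84 m^3

16491747.84


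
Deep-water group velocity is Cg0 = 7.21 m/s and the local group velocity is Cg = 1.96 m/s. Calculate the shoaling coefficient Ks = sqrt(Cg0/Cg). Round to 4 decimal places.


Ks = sqrt(Cg0 / Cg)
Ks = sqrt(7.21 / 1.96)
Ks = sqrt(3.6786)
Ks = 1.9180

1.9180


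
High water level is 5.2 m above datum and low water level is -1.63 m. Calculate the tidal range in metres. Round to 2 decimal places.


Tidal range = High water - Low water
Tidal range = 5.2 - (-1.63)
Tidal range = 6.83 m

6.83


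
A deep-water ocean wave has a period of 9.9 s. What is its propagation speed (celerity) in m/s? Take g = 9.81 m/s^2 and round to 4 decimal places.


We use the deep-water celerity formula:
C = g * T / (2 * pi)
C = 9.81 * 9.9 / (2 * 3.14159...)
C = 97.119000 / 6.283185
C = 15.4570 m/s

15.4570


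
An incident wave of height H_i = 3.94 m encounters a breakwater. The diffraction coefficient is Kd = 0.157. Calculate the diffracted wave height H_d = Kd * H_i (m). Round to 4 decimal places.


H_d = Kd * H_i
H_d = 0.157 * 3.94
H_d = 0.6186 m

0.6186


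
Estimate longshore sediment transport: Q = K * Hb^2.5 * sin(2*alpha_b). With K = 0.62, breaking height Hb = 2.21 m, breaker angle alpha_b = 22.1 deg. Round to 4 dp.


Q = K * Hb^2.5 * sin(2 * alpha_b)
Hb^2.5 = 2.21^2.5 = 7.260737
sin(2 * 22.1) = sin(44.2) = 0.697165
Q = 0.62 * 7.260737 * 0.697165
Q = 3.1384 m^3/s

3.1384


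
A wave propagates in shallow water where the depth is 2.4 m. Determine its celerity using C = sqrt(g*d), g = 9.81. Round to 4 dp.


Using the shallow-water approximation:
C = sqrt(g * d) = sqrt(9.81 * 2.4)
C = sqrt(23.5440)
C = 4.8522 m/s

4.8522


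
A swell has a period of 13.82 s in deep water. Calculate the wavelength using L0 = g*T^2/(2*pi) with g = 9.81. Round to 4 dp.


L0 = g * T^2 / (2 * pi)
L0 = 9.81 * 13.82^2 / (2 * pi)
L0 = 9.81 * 190.9924 / 6.28319
L0 = 1873.6354 / 6.28319
L0 = 298.1983 m

298.1983


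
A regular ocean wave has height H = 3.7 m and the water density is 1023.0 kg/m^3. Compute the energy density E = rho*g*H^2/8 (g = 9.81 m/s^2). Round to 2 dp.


E = (1/8) * rho * g * H^2
E = (1/8) * 1023.0 * 9.81 * 3.7^2
E = 0.125 * 1023.0 * 9.81 * 13.6900
E = 17173.47 J/m^2

17173.47


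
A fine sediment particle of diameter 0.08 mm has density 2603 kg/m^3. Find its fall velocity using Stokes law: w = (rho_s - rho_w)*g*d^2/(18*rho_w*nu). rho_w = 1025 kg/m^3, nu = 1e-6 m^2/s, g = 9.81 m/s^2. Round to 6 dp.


w = (rho_s - rho_w) * g * d^2 / (18 * rho_w * nu)
d = 0.08 mm = 0.000080 m
rho_s - rho_w = 2603 - 1025 = 1578
Numerator = 1578 * 9.81 * (0.000080)^2 = 0.000099073152
Denominator = 18 * 1025 * 1e-6 = 0.018450
w = 0.005370 m/s

0.005370


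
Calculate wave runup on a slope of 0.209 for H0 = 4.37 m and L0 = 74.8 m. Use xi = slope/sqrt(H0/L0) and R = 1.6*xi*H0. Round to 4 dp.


xi = slope / sqrt(H0/L0)
H0/L0 = 4.37/74.8 = 0.058422
sqrt(0.058422) = 0.241707
xi = 0.209 / 0.241707 = 0.864682
R = 1.6 * xi * H0 = 1.6 * 0.864682 * 4.37
R = 6.0459 m

6.0459


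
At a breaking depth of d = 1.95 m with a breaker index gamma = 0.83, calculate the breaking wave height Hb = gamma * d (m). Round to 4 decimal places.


Hb = gamma * d
Hb = 0.83 * 1.95
Hb = 1.6185 m

1.6185


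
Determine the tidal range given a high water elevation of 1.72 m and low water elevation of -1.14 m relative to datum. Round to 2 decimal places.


Tidal range = High water - Low water
Tidal range = 1.72 - (-1.14)
Tidal range = 2.86 m

2.86


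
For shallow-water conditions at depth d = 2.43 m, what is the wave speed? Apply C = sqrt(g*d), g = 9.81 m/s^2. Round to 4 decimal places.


Using the shallow-water approximation:
C = sqrt(g * d) = sqrt(9.81 * 2.43)
C = sqrt(23.8383)
C = 4.8824 m/s

4.8824


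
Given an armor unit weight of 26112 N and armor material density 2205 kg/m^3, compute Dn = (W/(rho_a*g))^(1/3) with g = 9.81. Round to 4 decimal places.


V = W / (rho_a * g)
V = 26112 / (2205 * 9.81)
V = 26112 / 21631.05
V = 1.207154 m^3
Dn = V^(1/3) = 1.207154^(1/3)
Dn = 1.0648 m

1.0648


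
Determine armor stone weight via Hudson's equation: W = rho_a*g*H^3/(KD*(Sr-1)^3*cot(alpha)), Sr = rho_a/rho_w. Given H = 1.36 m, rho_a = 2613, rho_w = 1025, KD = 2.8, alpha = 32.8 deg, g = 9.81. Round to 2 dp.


Sr = rho_a / rho_w = 2613 / 1025 = 2.549268
(Sr - 1) = 1.549268
(Sr - 1)^3 = 3.718604
cot(32.8) = 1 / tan(32.8) = 1 / 0.644456 = 1.551696
Numerator = 2613 * 9.81 * 1.36^3 = 64480.0168
Denominator = 2.8 * 3.718604 * 1.551696 = 16.156402
W = 64480.0168 / 16.156402
W = 3990.99 N

3990.99


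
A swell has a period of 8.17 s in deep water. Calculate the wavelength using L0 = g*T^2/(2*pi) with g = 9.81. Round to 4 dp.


L0 = g * T^2 / (2 * pi)
L0 = 9.81 * 8.17^2 / (2 * pi)
L0 = 9.81 * 66.7489 / 6.28319
L0 = 654.8067 / 6.28319
L0 = 104.2157 m

104.2157


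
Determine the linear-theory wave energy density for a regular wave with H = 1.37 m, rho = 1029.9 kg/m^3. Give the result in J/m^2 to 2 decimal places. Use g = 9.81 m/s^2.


E = (1/8) * rho * g * H^2
E = (1/8) * 1029.9 * 9.81 * 1.37^2
E = 0.125 * 1029.9 * 9.81 * 1.8769
E = 2370.36 J/m^2

2370.36


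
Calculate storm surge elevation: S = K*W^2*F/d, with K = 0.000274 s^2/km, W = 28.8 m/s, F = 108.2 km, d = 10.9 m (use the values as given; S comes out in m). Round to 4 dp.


S = K * W^2 * F / d
W^2 = 28.8^2 = 829.44
S = 0.000274 * 829.44 * 108.2 / 10.9
Numerator = 0.000274 * 829.44 * 108.2 = 24.590242
S = 24.590242 / 10.9 = 2.2560 m

2.2560


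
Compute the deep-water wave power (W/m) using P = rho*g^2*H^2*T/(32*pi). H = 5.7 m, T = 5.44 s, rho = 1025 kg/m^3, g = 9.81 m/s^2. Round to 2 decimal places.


P = rho * g^2 * H^2 * T / (32 * pi)
P = 1025 * 9.81^2 * 5.7^2 * 5.44 / (32 * pi)
P = 1025 * 96.2361 * 32.4900 * 5.44 / 100.53096
P = 173424.58 W/m

173424.58


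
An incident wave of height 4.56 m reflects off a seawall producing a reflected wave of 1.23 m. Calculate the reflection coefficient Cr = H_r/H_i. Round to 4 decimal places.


Cr = H_r / H_i
Cr = 1.23 / 4.56
Cr = 0.2697

0.2697


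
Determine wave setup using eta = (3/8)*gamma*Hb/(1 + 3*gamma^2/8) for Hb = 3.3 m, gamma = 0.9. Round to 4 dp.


eta = (3/8) * gamma * Hb / (1 + 3*gamma^2/8)
Numerator = (3/8) * 0.9 * 3.3 = 1.113750
Denominator = 1 + 3*0.9^2/8 = 1 + 0.303750 = 1.303750
eta = 1.113750 / 1.303750
eta = 0.8543 m

0.8543


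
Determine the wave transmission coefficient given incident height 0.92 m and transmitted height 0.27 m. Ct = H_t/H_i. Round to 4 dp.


Ct = H_t / H_i
Ct = 0.27 / 0.92
Ct = 0.2935

0.2935


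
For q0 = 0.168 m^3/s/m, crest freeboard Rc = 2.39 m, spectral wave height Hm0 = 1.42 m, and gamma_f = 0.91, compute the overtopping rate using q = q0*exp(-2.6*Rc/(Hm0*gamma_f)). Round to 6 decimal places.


q = q0 * exp(-2.6 * Rc / (Hm0 * gamma_f))
Exponent = -2.6 * 2.39 / (1.42 * 0.91)
= -2.6 * 2.39 / 1.2922
= -4.808853
exp(-4.808853) = 0.008157
q = 0.168 * 0.008157
q = 0.001370 m^3/s/m

0.001370


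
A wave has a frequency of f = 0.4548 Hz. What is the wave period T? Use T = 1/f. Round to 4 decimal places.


T = 1 / f
T = 1 / 0.4548
T = 2.1988 s

2.1988


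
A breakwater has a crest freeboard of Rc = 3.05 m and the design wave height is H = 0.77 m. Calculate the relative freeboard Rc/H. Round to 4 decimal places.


Relative freeboard = Rc / H
= 3.05 / 0.77
= 3.9610

3.9610


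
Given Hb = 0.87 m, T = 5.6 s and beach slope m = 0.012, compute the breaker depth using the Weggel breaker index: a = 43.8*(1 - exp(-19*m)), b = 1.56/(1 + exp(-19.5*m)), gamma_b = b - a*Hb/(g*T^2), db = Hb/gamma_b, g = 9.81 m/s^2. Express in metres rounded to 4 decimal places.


a = 43.8 * (1 - exp(-19 * m))
exp(-19 * 0.012) = exp(-0.2280) = 0.796124
a = 43.8 * (1 - 0.796124) = 8.929757
b = 1.56 / (1 + exp(-19.5 * m))
exp(-19.5 * 0.012) = exp(-0.2340) = 0.791362
b = 1.56 / (1 + 0.791362) = 0.870846
Hb / (g * T^2) = 0.87 / (9.81 * 5.6^2) = 0.87 / 307.6416 = 0.00282797
gamma_b = b - a * Hb/(g*T^2) = 0.870846 - 8.929757 * 0.00282797 = 0.845593
db = Hb / gamma_b = 0.87 / 0.845593
db = 1.0289 m

1.0289


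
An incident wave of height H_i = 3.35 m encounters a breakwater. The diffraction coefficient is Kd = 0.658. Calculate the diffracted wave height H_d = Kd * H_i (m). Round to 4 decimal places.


H_d = Kd * H_i
H_d = 0.658 * 3.35
H_d = 2.2043 m

2.2043


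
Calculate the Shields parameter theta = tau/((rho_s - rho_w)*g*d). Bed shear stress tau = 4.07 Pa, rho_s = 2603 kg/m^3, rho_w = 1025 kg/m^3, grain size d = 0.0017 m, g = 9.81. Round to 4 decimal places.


theta = tau / ((rho_s - rho_w) * g * d)
rho_s - rho_w = 2603 - 1025 = 1578
Denominator = 1578 * 9.81 * 0.0017 = 26.316306
theta = 4.07 / 26.316306
theta = 0.1547

0.1547


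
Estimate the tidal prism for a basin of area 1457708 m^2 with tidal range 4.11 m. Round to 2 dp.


Tidal prism = Area * Tidal range
P = 1457708 * 4.11
P = 5991179.88 m^3

5991179.88


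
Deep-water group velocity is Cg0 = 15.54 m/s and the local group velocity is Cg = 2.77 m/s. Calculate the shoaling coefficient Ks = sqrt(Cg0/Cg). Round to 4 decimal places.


Ks = sqrt(Cg0 / Cg)
Ks = sqrt(15.54 / 2.77)
Ks = sqrt(5.6101)
Ks = 2.3686

2.3686


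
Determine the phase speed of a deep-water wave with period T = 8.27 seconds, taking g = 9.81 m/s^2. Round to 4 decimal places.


We use the deep-water celerity formula:
C = g * T / (2 * pi)
C = 9.81 * 8.27 / (2 * 3.14159...)
C = 81.128700 / 6.283185
C = 12.9120 m/s

12.9120


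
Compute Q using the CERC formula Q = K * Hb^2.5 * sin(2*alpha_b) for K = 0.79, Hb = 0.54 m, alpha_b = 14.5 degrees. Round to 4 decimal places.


Q = K * Hb^2.5 * sin(2 * alpha_b)
Hb^2.5 = 0.54^2.5 = 0.214281
sin(2 * 14.5) = sin(29.0) = 0.484810
Q = 0.79 * 0.214281 * 0.484810
Q = 0.0821 m^3/s

0.0821


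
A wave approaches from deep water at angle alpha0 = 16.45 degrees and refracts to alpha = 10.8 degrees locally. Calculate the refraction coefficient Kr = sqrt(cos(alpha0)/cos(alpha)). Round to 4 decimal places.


Kr = sqrt(cos(alpha0) / cos(alpha))
cos(16.45) = 0.959067
cos(10.8) = 0.982287
Kr = sqrt(0.959067 / 0.982287)
Kr = sqrt(0.976361)
Kr = 0.9881

0.9881


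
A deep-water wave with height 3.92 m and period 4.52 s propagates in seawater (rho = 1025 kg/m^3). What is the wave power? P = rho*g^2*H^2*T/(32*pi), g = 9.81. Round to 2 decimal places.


P = rho * g^2 * H^2 * T / (32 * pi)
P = 1025 * 9.81^2 * 3.92^2 * 4.52 / (32 * pi)
P = 1025 * 96.2361 * 15.3664 * 4.52 / 100.53096
P = 68151.06 W/m

68151.06


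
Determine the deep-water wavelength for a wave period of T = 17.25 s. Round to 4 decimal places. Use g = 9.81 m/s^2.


L0 = g * T^2 / (2 * pi)
L0 = 9.81 * 17.25^2 / (2 * pi)
L0 = 9.81 * 297.5625 / 6.28319
L0 = 2919.0881 / 6.28319
L0 = 464.5873 m

464.5873


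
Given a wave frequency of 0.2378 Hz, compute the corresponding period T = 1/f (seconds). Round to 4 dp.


T = 1 / f
T = 1 / 0.2378
T = 4.2052 s

4.2052


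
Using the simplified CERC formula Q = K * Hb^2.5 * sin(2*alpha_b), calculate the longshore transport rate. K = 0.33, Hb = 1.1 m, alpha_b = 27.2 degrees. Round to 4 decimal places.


Q = K * Hb^2.5 * sin(2 * alpha_b)
Hb^2.5 = 1.1^2.5 = 1.269059
sin(2 * 27.2) = sin(54.4) = 0.813101
Q = 0.33 * 1.269059 * 0.813101
Q = 0.3405 m^3/s

0.3405


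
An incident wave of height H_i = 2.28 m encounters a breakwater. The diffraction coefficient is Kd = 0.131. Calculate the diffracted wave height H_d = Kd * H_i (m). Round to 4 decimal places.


H_d = Kd * H_i
H_d = 0.131 * 2.28
H_d = 0.2987 m

0.2987


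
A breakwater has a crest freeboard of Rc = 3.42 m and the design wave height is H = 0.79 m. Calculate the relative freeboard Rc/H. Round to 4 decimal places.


Relative freeboard = Rc / H
= 3.42 / 0.79
= 4.3291

4.3291


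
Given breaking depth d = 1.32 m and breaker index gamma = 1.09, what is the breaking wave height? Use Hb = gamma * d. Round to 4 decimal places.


Hb = gamma * d
Hb = 1.09 * 1.32
Hb = 1.4388 m

1.4388


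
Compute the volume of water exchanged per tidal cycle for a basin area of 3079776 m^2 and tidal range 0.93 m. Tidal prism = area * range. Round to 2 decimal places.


Tidal prism = Area * Tidal range
P = 3079776 * 0.93
P = 2864191.68 m^3

2864191.68


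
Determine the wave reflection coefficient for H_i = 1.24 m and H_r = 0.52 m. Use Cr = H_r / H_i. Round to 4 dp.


Cr = H_r / H_i
Cr = 0.52 / 1.24
Cr = 0.4194

0.4194


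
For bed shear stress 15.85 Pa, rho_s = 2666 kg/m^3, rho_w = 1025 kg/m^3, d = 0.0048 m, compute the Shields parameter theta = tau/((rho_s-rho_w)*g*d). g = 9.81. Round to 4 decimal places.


theta = tau / ((rho_s - rho_w) * g * d)
rho_s - rho_w = 2666 - 1025 = 1641
Denominator = 1641 * 9.81 * 0.0048 = 77.271408
theta = 15.85 / 77.271408
theta = 0.2051

0.2051


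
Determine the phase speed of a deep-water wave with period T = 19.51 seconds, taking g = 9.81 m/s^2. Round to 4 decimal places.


We use the deep-water celerity formula:
C = g * T / (2 * pi)
C = 9.81 * 19.51 / (2 * 3.14159...)
C = 191.393100 / 6.283185
C = 30.4612 m/s

30.4612


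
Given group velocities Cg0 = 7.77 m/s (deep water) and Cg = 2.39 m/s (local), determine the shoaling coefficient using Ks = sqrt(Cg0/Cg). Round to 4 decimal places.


Ks = sqrt(Cg0 / Cg)
Ks = sqrt(7.77 / 2.39)
Ks = sqrt(3.2510)
Ks = 1.8031

1.8031


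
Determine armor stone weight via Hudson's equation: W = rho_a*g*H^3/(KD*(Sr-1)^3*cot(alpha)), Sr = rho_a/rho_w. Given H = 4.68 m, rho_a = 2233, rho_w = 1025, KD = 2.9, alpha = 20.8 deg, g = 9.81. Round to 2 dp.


Sr = rho_a / rho_w = 2233 / 1025 = 2.178537
(Sr - 1) = 1.178537
(Sr - 1)^3 = 1.636927
cot(20.8) = 1 / tan(20.8) = 1 / 0.379864 = 2.632519
Numerator = 2233 * 9.81 * 4.68^3 = 2245408.1243
Denominator = 2.9 * 1.636927 * 2.632519 = 12.496795
W = 2245408.1243 / 12.496795
W = 179678.72 N

179678.72


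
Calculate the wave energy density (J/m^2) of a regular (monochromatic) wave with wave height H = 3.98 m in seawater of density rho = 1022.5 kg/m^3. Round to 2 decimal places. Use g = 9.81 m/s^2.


E = (1/8) * rho * g * H^2
E = (1/8) * 1022.5 * 9.81 * 3.98^2
E = 0.125 * 1022.5 * 9.81 * 15.8404
E = 19861.34 J/m^2

19861.34


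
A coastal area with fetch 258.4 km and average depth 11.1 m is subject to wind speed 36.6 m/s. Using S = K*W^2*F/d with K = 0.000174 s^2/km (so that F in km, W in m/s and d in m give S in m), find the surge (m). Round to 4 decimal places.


S = K * W^2 * F / d
W^2 = 36.6^2 = 1339.56
S = 0.000174 * 1339.56 * 258.4 / 11.1
Numerator = 0.000174 * 1339.56 * 258.4 = 60.228761
S = 60.228761 / 11.1 = 5.4260 m

5.4260


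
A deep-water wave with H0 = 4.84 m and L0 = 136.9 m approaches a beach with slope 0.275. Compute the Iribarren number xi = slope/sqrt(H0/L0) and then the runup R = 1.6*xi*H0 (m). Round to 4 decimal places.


xi = slope / sqrt(H0/L0)
H0/L0 = 4.84/136.9 = 0.035354
sqrt(0.035354) = 0.188027
xi = 0.275 / 0.188027 = 1.462553
R = 1.6 * xi * H0 = 1.6 * 1.462553 * 4.84
R = 11.3260 m

11.3260


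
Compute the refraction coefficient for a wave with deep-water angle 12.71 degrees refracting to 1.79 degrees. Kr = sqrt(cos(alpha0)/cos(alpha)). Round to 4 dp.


Kr = sqrt(cos(alpha0) / cos(alpha))
cos(12.71) = 0.975496
cos(1.79) = 0.999512
Kr = sqrt(0.975496 / 0.999512)
Kr = sqrt(0.975972)
Kr = 0.9879

0.9879


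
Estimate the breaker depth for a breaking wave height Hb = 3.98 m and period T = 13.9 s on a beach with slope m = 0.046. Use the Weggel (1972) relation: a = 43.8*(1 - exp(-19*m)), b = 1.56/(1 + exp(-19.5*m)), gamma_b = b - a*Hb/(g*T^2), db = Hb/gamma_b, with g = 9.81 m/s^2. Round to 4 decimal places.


a = 43.8 * (1 - exp(-19 * m))
exp(-19 * 0.046) = exp(-0.8740) = 0.417279
a = 43.8 * (1 - 0.417279) = 25.523176
b = 1.56 / (1 + exp(-19.5 * m))
exp(-19.5 * 0.046) = exp(-0.8970) = 0.407791
b = 1.56 / (1 + 0.407791) = 1.108119
Hb / (g * T^2) = 3.98 / (9.81 * 13.9^2) = 3.98 / 1895.3901 = 0.00209983
gamma_b = b - a * Hb/(g*T^2) = 1.108119 - 25.523176 * 0.00209983 = 1.054525
db = Hb / gamma_b = 3.98 / 1.054525
db = 3.7742 m

3.7742


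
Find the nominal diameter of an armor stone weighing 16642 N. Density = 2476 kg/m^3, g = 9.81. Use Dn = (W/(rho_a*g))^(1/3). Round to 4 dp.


V = W / (rho_a * g)
V = 16642 / (2476 * 9.81)
V = 16642 / 24289.56
V = 0.685150 m^3
Dn = V^(1/3) = 0.685150^(1/3)
Dn = 0.8816 m

0.8816


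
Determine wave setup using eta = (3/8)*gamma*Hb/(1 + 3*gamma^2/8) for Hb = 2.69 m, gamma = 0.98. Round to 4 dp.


eta = (3/8) * gamma * Hb / (1 + 3*gamma^2/8)
Numerator = (3/8) * 0.98 * 2.69 = 0.988575
Denominator = 1 + 3*0.98^2/8 = 1 + 0.360150 = 1.360150
eta = 0.988575 / 1.360150
eta = 0.7268 m

0.7268


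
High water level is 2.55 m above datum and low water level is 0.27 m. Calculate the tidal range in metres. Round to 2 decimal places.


Tidal range = High water - Low water
Tidal range = 2.55 - (0.27)
Tidal range = 2.28 m

2.28


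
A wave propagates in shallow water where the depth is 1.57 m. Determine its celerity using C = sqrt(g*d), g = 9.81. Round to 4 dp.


Using the shallow-water approximation:
C = sqrt(g * d) = sqrt(9.81 * 1.57)
C = sqrt(15.4017)
C = 3.9245 m/s

3.9245


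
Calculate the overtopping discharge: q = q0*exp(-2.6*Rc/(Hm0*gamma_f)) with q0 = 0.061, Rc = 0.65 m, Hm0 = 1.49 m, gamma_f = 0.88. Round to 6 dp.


q = q0 * exp(-2.6 * Rc / (Hm0 * gamma_f))
Exponent = -2.6 * 0.65 / (1.49 * 0.88)
= -2.6 * 0.65 / 1.3112
= -1.288896
exp(-1.288896) = 0.275575
q = 0.061 * 0.275575
q = 0.016810 m^3/s/m

0.016810


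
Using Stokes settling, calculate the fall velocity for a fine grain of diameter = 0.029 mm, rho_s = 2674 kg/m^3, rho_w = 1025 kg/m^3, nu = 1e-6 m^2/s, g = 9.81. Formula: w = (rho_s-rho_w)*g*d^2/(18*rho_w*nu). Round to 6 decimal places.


w = (rho_s - rho_w) * g * d^2 / (18 * rho_w * nu)
d = 0.029 mm = 0.000029 m
rho_s - rho_w = 2674 - 1025 = 1649
Numerator = 1649 * 9.81 * (0.000029)^2 = 0.000013604596
Denominator = 18 * 1025 * 1e-6 = 0.018450
w = 0.000737 m/s

0.000737


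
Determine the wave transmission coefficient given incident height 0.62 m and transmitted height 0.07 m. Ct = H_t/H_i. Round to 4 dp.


Ct = H_t / H_i
Ct = 0.07 / 0.62
Ct = 0.1129

0.1129


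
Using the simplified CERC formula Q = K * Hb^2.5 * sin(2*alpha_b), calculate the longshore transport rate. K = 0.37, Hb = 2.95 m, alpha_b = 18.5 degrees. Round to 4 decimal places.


Q = K * Hb^2.5 * sin(2 * alpha_b)
Hb^2.5 = 2.95^2.5 = 14.947035
sin(2 * 18.5) = sin(37.0) = 0.601815
Q = 0.37 * 14.947035 * 0.601815
Q = 3.3283 m^3/s

3.3283


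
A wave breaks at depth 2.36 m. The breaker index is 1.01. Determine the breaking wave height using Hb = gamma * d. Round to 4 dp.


Hb = gamma * d
Hb = 1.01 * 2.36
Hb = 2.3836 m

2.3836


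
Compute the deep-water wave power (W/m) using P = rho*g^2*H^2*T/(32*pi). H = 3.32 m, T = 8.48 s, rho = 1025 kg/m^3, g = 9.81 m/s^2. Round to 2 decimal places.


P = rho * g^2 * H^2 * T / (32 * pi)
P = 1025 * 9.81^2 * 3.32^2 * 8.48 / (32 * pi)
P = 1025 * 96.2361 * 11.0224 * 8.48 / 100.53096
P = 91713.67 W/m

91713.67


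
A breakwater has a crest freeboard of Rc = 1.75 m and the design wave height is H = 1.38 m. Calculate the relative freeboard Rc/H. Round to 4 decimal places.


Relative freeboard = Rc / H
= 1.75 / 1.38
= 1.2681

1.2681


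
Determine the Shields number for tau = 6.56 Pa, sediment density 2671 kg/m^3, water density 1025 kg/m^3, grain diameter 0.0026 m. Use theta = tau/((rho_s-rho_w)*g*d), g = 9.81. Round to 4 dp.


theta = tau / ((rho_s - rho_w) * g * d)
rho_s - rho_w = 2671 - 1025 = 1646
Denominator = 1646 * 9.81 * 0.0026 = 41.982876
theta = 6.56 / 41.982876
theta = 0.1563

0.1563


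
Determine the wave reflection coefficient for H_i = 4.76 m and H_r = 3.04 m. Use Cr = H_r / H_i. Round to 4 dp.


Cr = H_r / H_i
Cr = 3.04 / 4.76
Cr = 0.6387

0.6387


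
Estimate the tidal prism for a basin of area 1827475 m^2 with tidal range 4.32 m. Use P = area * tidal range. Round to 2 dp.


Tidal prism = Area * Tidal range
P = 1827475 * 4.32
P = 7894692.00 m^3

7894692.00


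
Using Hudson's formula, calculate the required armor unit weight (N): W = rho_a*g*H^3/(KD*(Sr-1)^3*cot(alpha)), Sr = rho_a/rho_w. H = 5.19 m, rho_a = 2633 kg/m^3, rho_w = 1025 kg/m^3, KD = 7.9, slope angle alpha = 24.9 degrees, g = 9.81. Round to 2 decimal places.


Sr = rho_a / rho_w = 2633 / 1025 = 2.568780
(Sr - 1) = 1.568780
(Sr - 1)^3 = 3.860882
cot(24.9) = 1 / tan(24.9) = 1 / 0.464185 = 2.154316
Numerator = 2633 * 9.81 * 5.19^3 = 3610953.8674
Denominator = 7.9 * 3.860882 * 2.154316 = 65.708712
W = 3610953.8674 / 65.708712
W = 54953.96 N

54953.96


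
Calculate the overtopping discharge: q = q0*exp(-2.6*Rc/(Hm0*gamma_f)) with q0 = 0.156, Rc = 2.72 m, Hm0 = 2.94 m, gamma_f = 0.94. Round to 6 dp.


q = q0 * exp(-2.6 * Rc / (Hm0 * gamma_f))
Exponent = -2.6 * 2.72 / (2.94 * 0.94)
= -2.6 * 2.72 / 2.7636
= -2.558981
exp(-2.558981) = 0.077384
q = 0.156 * 0.077384
q = 0.012072 m^3/s/m

0.012072


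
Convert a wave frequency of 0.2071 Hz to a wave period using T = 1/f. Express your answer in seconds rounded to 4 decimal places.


T = 1 / f
T = 1 / 0.2071
T = 4.8286 s

4.8286


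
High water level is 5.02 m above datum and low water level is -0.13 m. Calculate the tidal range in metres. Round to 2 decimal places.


Tidal range = High water - Low water
Tidal range = 5.02 - (-0.13)
Tidal range = 5.15 m

5.15


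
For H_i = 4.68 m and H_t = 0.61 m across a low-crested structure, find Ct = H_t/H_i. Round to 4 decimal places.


Ct = H_t / H_i
Ct = 0.61 / 4.68
Ct = 0.1303

0.1303


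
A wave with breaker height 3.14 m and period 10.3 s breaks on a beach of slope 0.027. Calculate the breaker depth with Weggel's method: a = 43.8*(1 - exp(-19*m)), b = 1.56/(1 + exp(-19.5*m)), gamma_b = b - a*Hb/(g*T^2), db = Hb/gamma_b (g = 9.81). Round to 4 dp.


a = 43.8 * (1 - exp(-19 * m))
exp(-19 * 0.027) = exp(-0.5130) = 0.598697
a = 43.8 * (1 - 0.598697) = 17.577081
b = 1.56 / (1 + exp(-19.5 * m))
exp(-19.5 * 0.027) = exp(-0.5265) = 0.590669
b = 1.56 / (1 + 0.590669) = 0.980720
Hb / (g * T^2) = 3.14 / (9.81 * 10.3^2) = 3.14 / 1040.7429 = 0.00301708
gamma_b = b - a * Hb/(g*T^2) = 0.980720 - 17.577081 * 0.00301708 = 0.927688
db = Hb / gamma_b = 3.14 / 0.927688
db = 3.3848 m

3.3848


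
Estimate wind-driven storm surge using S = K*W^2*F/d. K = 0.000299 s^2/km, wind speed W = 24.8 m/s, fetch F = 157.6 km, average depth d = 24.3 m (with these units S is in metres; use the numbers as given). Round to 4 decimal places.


S = K * W^2 * F / d
W^2 = 24.8^2 = 615.04
S = 0.000299 * 615.04 * 157.6 / 24.3
Numerator = 0.000299 * 615.04 * 157.6 = 28.982161
S = 28.982161 / 24.3 = 1.1927 m

1.1927


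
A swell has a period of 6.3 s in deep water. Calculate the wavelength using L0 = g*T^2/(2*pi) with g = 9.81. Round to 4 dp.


L0 = g * T^2 / (2 * pi)
L0 = 9.81 * 6.3^2 / (2 * pi)
L0 = 9.81 * 39.6900 / 6.28319
L0 = 389.3589 / 6.28319
L0 = 61.9684 m

61.9684


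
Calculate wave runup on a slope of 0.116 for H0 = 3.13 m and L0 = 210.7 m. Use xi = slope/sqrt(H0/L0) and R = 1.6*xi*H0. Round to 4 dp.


xi = slope / sqrt(H0/L0)
H0/L0 = 3.13/210.7 = 0.014855
sqrt(0.014855) = 0.121882
xi = 0.116 / 0.121882 = 0.951739
R = 1.6 * xi * H0 = 1.6 * 0.951739 * 3.13
R = 4.7663 m

4.7663


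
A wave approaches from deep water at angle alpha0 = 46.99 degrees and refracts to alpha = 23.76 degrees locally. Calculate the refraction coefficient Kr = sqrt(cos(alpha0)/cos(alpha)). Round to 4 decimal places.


Kr = sqrt(cos(alpha0) / cos(alpha))
cos(46.99) = 0.682126
cos(23.76) = 0.915241
Kr = sqrt(0.682126 / 0.915241)
Kr = sqrt(0.745296)
Kr = 0.8633

0.8633


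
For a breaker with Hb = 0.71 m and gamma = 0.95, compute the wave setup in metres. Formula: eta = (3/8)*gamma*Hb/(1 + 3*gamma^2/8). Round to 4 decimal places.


eta = (3/8) * gamma * Hb / (1 + 3*gamma^2/8)
Numerator = (3/8) * 0.95 * 0.71 = 0.252937
Denominator = 1 + 3*0.95^2/8 = 1 + 0.338438 = 1.338438
eta = 0.252937 / 1.338438
eta = 0.1890 m

0.1890


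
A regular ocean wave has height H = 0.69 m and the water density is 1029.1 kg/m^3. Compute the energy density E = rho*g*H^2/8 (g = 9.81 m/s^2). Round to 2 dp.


E = (1/8) * rho * g * H^2
E = (1/8) * 1029.1 * 9.81 * 0.69^2
E = 0.125 * 1029.1 * 9.81 * 0.4761
E = 600.81 J/m^2

600.81


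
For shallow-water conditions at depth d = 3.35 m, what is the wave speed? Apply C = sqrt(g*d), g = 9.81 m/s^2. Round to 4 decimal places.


Using the shallow-water approximation:
C = sqrt(g * d) = sqrt(9.81 * 3.35)
C = sqrt(32.8635)
C = 5.7327 m/s

5.7327


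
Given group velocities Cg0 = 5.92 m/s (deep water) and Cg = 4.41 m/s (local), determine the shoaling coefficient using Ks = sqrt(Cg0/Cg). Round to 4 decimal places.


Ks = sqrt(Cg0 / Cg)
Ks = sqrt(5.92 / 4.41)
Ks = sqrt(1.3424)
Ks = 1.1586

1.1586


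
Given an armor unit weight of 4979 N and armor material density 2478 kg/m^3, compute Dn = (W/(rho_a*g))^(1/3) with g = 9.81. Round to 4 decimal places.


V = W / (rho_a * g)
V = 4979 / (2478 * 9.81)
V = 4979 / 24309.18
V = 0.204820 m^3
Dn = V^(1/3) = 0.204820^(1/3)
Dn = 0.5895 m

0.5895


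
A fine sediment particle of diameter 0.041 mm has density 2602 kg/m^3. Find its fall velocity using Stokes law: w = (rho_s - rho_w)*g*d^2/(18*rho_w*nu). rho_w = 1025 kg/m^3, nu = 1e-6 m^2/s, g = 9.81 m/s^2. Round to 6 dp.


w = (rho_s - rho_w) * g * d^2 / (18 * rho_w * nu)
d = 0.041 mm = 0.000041 m
rho_s - rho_w = 2602 - 1025 = 1577
Numerator = 1577 * 9.81 * (0.000041)^2 = 0.000026005692
Denominator = 18 * 1025 * 1e-6 = 0.018450
w = 0.001410 m/s

0.001410


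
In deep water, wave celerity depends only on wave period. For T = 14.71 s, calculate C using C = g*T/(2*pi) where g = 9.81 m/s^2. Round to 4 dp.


We use the deep-water celerity formula:
C = g * T / (2 * pi)
C = 9.81 * 14.71 / (2 * 3.14159...)
C = 144.305100 / 6.283185
C = 22.9669 m/s

22.9669


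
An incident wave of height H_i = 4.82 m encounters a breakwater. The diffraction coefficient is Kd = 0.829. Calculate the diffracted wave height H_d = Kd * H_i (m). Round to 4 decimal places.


H_d = Kd * H_i
H_d = 0.829 * 4.82
H_d = 3.9958 m

3.9958


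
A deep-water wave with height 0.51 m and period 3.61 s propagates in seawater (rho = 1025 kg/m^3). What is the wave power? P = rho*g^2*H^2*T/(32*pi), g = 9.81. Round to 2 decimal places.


P = rho * g^2 * H^2 * T / (32 * pi)
P = 1025 * 9.81^2 * 0.51^2 * 3.61 / (32 * pi)
P = 1025 * 96.2361 * 0.2601 * 3.61 / 100.53096
P = 921.32 W/m

921.32


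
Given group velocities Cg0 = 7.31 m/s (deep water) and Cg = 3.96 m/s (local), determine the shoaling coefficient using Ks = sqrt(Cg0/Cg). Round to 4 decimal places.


Ks = sqrt(Cg0 / Cg)
Ks = sqrt(7.31 / 3.96)
Ks = sqrt(1.8460)
Ks = 1.3587

1.3587


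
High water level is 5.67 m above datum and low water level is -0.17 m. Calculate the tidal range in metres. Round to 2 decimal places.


Tidal range = High water - Low water
Tidal range = 5.67 - (-0.17)
Tidal range = 5.84 m

5.84


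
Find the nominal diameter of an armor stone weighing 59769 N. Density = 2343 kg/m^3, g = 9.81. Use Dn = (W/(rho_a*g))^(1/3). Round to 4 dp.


V = W / (rho_a * g)
V = 59769 / (2343 * 9.81)
V = 59769 / 22984.83
V = 2.600367 m^3
Dn = V^(1/3) = 2.600367^(1/3)
Dn = 1.3751 m

1.3751


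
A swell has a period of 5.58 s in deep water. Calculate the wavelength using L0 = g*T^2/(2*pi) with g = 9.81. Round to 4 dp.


L0 = g * T^2 / (2 * pi)
L0 = 9.81 * 5.58^2 / (2 * pi)
L0 = 9.81 * 31.1364 / 6.28319
L0 = 305.4481 / 6.28319
L0 = 48.6136 m

48.6136


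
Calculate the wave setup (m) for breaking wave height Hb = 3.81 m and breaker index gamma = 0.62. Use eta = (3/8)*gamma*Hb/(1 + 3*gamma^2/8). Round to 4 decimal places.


eta = (3/8) * gamma * Hb / (1 + 3*gamma^2/8)
Numerator = (3/8) * 0.62 * 3.81 = 0.885825
Denominator = 1 + 3*0.62^2/8 = 1 + 0.144150 = 1.144150
eta = 0.885825 / 1.144150
eta = 0.7742 m

0.7742


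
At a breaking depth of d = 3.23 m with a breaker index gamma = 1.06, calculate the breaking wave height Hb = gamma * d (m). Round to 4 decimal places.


Hb = gamma * d
Hb = 1.06 * 3.23
Hb = 3.4238 m

3.4238


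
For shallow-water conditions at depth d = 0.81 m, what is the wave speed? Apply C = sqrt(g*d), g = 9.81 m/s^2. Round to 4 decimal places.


Using the shallow-water approximation:
C = sqrt(g * d) = sqrt(9.81 * 0.81)
C = sqrt(7.9461)
C = 2.8189 m/s

2.8189


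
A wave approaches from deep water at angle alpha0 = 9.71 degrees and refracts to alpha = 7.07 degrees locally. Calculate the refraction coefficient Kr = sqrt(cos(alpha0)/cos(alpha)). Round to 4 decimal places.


Kr = sqrt(cos(alpha0) / cos(alpha))
cos(9.71) = 0.985674
cos(7.07) = 0.992397
Kr = sqrt(0.985674 / 0.992397)
Kr = sqrt(0.993226)
Kr = 0.9966

0.9966


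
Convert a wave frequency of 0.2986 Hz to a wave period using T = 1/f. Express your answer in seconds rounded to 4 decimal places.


T = 1 / f
T = 1 / 0.2986
T = 3.3490 s

3.3490


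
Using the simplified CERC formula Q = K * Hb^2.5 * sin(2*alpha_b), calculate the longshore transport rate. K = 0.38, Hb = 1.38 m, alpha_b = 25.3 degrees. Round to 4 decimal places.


Q = K * Hb^2.5 * sin(2 * alpha_b)
Hb^2.5 = 1.38^2.5 = 2.237163
sin(2 * 25.3) = sin(50.6) = 0.772734
Q = 0.38 * 2.237163 * 0.772734
Q = 0.6569 m^3/s

0.6569


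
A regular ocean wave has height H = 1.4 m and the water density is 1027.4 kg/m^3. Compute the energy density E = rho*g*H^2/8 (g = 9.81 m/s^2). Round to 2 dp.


E = (1/8) * rho * g * H^2
E = (1/8) * 1027.4 * 9.81 * 1.4^2
E = 0.125 * 1027.4 * 9.81 * 1.9600
E = 2469.30 J/m^2

2469.30


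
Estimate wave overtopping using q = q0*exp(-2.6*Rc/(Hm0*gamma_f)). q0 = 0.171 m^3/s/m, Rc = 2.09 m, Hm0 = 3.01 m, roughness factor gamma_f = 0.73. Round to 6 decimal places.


q = q0 * exp(-2.6 * Rc / (Hm0 * gamma_f))
Exponent = -2.6 * 2.09 / (3.01 * 0.73)
= -2.6 * 2.09 / 2.1973
= -2.473035
exp(-2.473035) = 0.084329
q = 0.171 * 0.084329
q = 0.014420 m^3/s/m

0.014420


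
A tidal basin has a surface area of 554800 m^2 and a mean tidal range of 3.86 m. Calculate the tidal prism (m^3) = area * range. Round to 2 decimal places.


Tidal prism = Area * Tidal range
P = 554800 * 3.86
P = 2141528.00 m^3

2141528.00


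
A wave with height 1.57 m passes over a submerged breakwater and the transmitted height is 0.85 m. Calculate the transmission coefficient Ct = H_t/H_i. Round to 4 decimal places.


Ct = H_t / H_i
Ct = 0.85 / 1.57
Ct = 0.5414

0.5414


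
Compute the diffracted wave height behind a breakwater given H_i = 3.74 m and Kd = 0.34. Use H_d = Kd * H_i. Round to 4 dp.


H_d = Kd * H_i
H_d = 0.34 * 3.74
H_d = 1.2716 m

1.2716


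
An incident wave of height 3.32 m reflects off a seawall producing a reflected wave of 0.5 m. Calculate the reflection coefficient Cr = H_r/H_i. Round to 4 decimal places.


Cr = H_r / H_i
Cr = 0.5 / 3.32
Cr = 0.1506

0.1506


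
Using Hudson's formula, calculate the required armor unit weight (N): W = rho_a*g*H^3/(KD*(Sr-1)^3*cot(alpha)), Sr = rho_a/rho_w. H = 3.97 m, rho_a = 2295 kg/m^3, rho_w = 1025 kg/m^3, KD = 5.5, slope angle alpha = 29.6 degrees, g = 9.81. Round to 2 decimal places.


Sr = rho_a / rho_w = 2295 / 1025 = 2.239024
(Sr - 1) = 1.239024
(Sr - 1)^3 = 1.902127
cot(29.6) = 1 / tan(29.6) = 1 / 0.568079 = 1.760318
Numerator = 2295 * 9.81 * 3.97^3 = 1408715.2548
Denominator = 5.5 * 1.902127 * 1.760318 = 18.415922
W = 1408715.2548 / 18.415922
W = 76494.42 N

76494.42


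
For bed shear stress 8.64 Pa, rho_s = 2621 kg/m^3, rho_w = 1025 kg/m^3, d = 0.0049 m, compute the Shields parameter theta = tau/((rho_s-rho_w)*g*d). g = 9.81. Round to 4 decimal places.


theta = tau / ((rho_s - rho_w) * g * d)
rho_s - rho_w = 2621 - 1025 = 1596
Denominator = 1596 * 9.81 * 0.0049 = 76.718124
theta = 8.64 / 76.718124
theta = 0.1126

0.1126


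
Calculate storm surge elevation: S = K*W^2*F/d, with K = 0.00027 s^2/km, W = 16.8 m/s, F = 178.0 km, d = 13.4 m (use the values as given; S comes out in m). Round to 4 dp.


S = K * W^2 * F / d
W^2 = 16.8^2 = 282.24
S = 0.00027 * 282.24 * 178.0 / 13.4
Numerator = 0.00027 * 282.24 * 178.0 = 13.564454
S = 13.564454 / 13.4 = 1.0123 m

1.0123


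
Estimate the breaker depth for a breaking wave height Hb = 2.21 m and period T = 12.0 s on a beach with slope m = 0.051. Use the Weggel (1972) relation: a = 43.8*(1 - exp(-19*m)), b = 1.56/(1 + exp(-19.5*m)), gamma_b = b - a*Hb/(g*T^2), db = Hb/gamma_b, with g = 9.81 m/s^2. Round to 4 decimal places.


a = 43.8 * (1 - exp(-19 * m))
exp(-19 * 0.051) = exp(-0.9690) = 0.379462
a = 43.8 * (1 - 0.379462) = 27.179551
b = 1.56 / (1 + exp(-19.5 * m))
exp(-19.5 * 0.051) = exp(-0.9945) = 0.369908
b = 1.56 / (1 + 0.369908) = 1.138762
Hb / (g * T^2) = 2.21 / (9.81 * 12.0^2) = 2.21 / 1412.6400 = 0.00156445
gamma_b = b - a * Hb/(g*T^2) = 1.138762 - 27.179551 * 0.00156445 = 1.096241
db = Hb / gamma_b = 2.21 / 1.096241
db = 2.0160 m

2.0160


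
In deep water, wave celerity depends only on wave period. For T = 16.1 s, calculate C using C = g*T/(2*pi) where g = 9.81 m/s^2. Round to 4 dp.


We use the deep-water celerity formula:
C = g * T / (2 * pi)
C = 9.81 * 16.1 / (2 * 3.14159...)
C = 157.941000 / 6.283185
C = 25.1371 m/s

25.1371


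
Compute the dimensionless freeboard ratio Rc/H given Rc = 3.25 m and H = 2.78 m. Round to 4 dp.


Relative freeboard = Rc / H
= 3.25 / 2.78
= 1.1691

1.1691


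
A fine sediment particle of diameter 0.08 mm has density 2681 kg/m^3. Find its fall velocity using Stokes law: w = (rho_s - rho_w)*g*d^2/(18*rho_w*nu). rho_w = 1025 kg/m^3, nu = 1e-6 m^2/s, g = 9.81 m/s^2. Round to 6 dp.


w = (rho_s - rho_w) * g * d^2 / (18 * rho_w * nu)
d = 0.08 mm = 0.000080 m
rho_s - rho_w = 2681 - 1025 = 1656
Numerator = 1656 * 9.81 * (0.000080)^2 = 0.000103970304
Denominator = 18 * 1025 * 1e-6 = 0.018450
w = 0.005635 m/s

0.005635
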